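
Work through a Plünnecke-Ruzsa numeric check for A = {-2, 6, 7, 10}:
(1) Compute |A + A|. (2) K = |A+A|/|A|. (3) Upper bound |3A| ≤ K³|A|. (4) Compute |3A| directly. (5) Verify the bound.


|A| = 4.
Step 1: Compute A + A by enumerating all 16 pairs.
A + A = {-4, 4, 5, 8, 12, 13, 14, 16, 17, 20}, so |A + A| = 10.
Step 2: Doubling constant K = |A + A|/|A| = 10/4 = 10/4 ≈ 2.5000.
Step 3: Plünnecke-Ruzsa gives |3A| ≤ K³·|A| = (2.5000)³ · 4 ≈ 62.5000.
Step 4: Compute 3A = A + A + A directly by enumerating all triples (a,b,c) ∈ A³; |3A| = 19.
Step 5: Check 19 ≤ 62.5000? Yes ✓.

K = 10/4, Plünnecke-Ruzsa bound K³|A| ≈ 62.5000, |3A| = 19, inequality holds.


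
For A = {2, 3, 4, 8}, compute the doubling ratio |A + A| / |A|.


|A| = 4.
Compute A + A by enumerating all 16 pairs.
A + A = {4, 5, 6, 7, 8, 10, 11, 12, 16}, so |A + A| = 9.
K = |A + A| / |A| = 9/4 (already in lowest terms) ≈ 2.2500.
Reference: AP of size 4 gives K = 7/4 ≈ 1.7500; a fully generic set of size 4 gives K ≈ 2.5000.

|A| = 4, |A + A| = 9, K = 9/4.


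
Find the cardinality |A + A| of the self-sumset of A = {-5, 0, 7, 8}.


A + A = {a + a' : a, a' ∈ A}; |A| = 4.
General bounds: 2|A| - 1 ≤ |A + A| ≤ |A|(|A|+1)/2, i.e. 7 ≤ |A + A| ≤ 10.
Lower bound 2|A|-1 is attained iff A is an arithmetic progression.
Enumerate sums a + a' for a ≤ a' (symmetric, so this suffices):
a = -5: -5+-5=-10, -5+0=-5, -5+7=2, -5+8=3
a = 0: 0+0=0, 0+7=7, 0+8=8
a = 7: 7+7=14, 7+8=15
a = 8: 8+8=16
Distinct sums: {-10, -5, 0, 2, 3, 7, 8, 14, 15, 16}
|A + A| = 10

|A + A| = 10


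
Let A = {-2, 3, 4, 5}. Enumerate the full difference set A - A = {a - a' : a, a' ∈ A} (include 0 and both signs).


A - A = {a - a' : a, a' ∈ A}.
Compute a - a' for each ordered pair (a, a'):
a = -2: -2--2=0, -2-3=-5, -2-4=-6, -2-5=-7
a = 3: 3--2=5, 3-3=0, 3-4=-1, 3-5=-2
a = 4: 4--2=6, 4-3=1, 4-4=0, 4-5=-1
a = 5: 5--2=7, 5-3=2, 5-4=1, 5-5=0
Collecting distinct values (and noting 0 appears from a-a):
A - A = {-7, -6, -5, -2, -1, 0, 1, 2, 5, 6, 7}
|A - A| = 11

A - A = {-7, -6, -5, -2, -1, 0, 1, 2, 5, 6, 7}


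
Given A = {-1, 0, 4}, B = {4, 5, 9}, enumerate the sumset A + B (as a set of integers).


A + B = {a + b : a ∈ A, b ∈ B}.
Enumerate all |A|·|B| = 3·3 = 9 pairs (a, b) and collect distinct sums.
a = -1: -1+4=3, -1+5=4, -1+9=8
a = 0: 0+4=4, 0+5=5, 0+9=9
a = 4: 4+4=8, 4+5=9, 4+9=13
Collecting distinct sums: A + B = {3, 4, 5, 8, 9, 13}
|A + B| = 6

A + B = {3, 4, 5, 8, 9, 13}


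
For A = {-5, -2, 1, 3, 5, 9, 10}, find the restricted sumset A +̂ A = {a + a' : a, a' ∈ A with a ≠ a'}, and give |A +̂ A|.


Restricted sumset: A +̂ A = {a + a' : a ∈ A, a' ∈ A, a ≠ a'}.
Equivalently, take A + A and drop any sum 2a that is achievable ONLY as a + a for a ∈ A (i.e. sums representable only with equal summands).
Enumerate pairs (a, a') with a < a' (symmetric, so each unordered pair gives one sum; this covers all a ≠ a'):
  -5 + -2 = -7
  -5 + 1 = -4
  -5 + 3 = -2
  -5 + 5 = 0
  -5 + 9 = 4
  -5 + 10 = 5
  -2 + 1 = -1
  -2 + 3 = 1
  -2 + 5 = 3
  -2 + 9 = 7
  -2 + 10 = 8
  1 + 3 = 4
  1 + 5 = 6
  1 + 9 = 10
  1 + 10 = 11
  3 + 5 = 8
  3 + 9 = 12
  3 + 10 = 13
  5 + 9 = 14
  5 + 10 = 15
  9 + 10 = 19
Collected distinct sums: {-7, -4, -2, -1, 0, 1, 3, 4, 5, 6, 7, 8, 10, 11, 12, 13, 14, 15, 19}
|A +̂ A| = 19
(Reference bound: |A +̂ A| ≥ 2|A| - 3 for |A| ≥ 2, with |A| = 7 giving ≥ 11.)

|A +̂ A| = 19


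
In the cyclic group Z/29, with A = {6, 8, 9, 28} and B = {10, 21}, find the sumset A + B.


Work in Z/29Z: reduce every sum a + b modulo 29.
Enumerate all 8 pairs:
a = 6: 6+10=16, 6+21=27
a = 8: 8+10=18, 8+21=0
a = 9: 9+10=19, 9+21=1
a = 28: 28+10=9, 28+21=20
Distinct residues collected: {0, 1, 9, 16, 18, 19, 20, 27}
|A + B| = 8 (out of 29 total residues).

A + B = {0, 1, 9, 16, 18, 19, 20, 27}


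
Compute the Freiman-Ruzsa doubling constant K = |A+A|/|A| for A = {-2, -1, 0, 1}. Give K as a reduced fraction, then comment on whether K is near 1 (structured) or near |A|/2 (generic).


|A| = 4.
Compute A + A by enumerating all 16 pairs.
A + A = {-4, -3, -2, -1, 0, 1, 2}, so |A + A| = 7.
K = |A + A| / |A| = 7/4 (already in lowest terms) ≈ 1.7500.
Reference: AP of size 4 gives K = 7/4 ≈ 1.7500; a fully generic set of size 4 gives K ≈ 2.5000.

|A| = 4, |A + A| = 7, K = 7/4.


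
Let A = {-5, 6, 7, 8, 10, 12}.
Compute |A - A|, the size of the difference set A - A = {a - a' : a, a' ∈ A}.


A - A = {a - a' : a, a' ∈ A}; |A| = 6.
Bounds: 2|A|-1 ≤ |A - A| ≤ |A|² - |A| + 1, i.e. 11 ≤ |A - A| ≤ 31.
Note: 0 ∈ A - A always (from a - a). The set is symmetric: if d ∈ A - A then -d ∈ A - A.
Enumerate nonzero differences d = a - a' with a > a' (then include -d):
Positive differences: {1, 2, 3, 4, 5, 6, 11, 12, 13, 15, 17}
Full difference set: {0} ∪ (positive diffs) ∪ (negative diffs).
|A - A| = 1 + 2·11 = 23 (matches direct enumeration: 23).

|A - A| = 23


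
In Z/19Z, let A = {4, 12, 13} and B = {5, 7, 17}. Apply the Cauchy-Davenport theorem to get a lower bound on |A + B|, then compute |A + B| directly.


Cauchy-Davenport: |A + B| ≥ min(p, |A| + |B| - 1) for A, B nonempty in Z/pZ.
|A| = 3, |B| = 3, p = 19.
CD lower bound = min(19, 3 + 3 - 1) = min(19, 5) = 5.
Compute A + B mod 19 directly:
a = 4: 4+5=9, 4+7=11, 4+17=2
a = 12: 12+5=17, 12+7=0, 12+17=10
a = 13: 13+5=18, 13+7=1, 13+17=11
A + B = {0, 1, 2, 9, 10, 11, 17, 18}, so |A + B| = 8.
Verify: 8 ≥ 5? Yes ✓.

CD lower bound = 5, actual |A + B| = 8.


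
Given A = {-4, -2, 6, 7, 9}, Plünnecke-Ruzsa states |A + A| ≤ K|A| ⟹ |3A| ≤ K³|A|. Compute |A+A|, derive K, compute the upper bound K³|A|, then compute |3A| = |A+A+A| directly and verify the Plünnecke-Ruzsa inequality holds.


|A| = 5.
Step 1: Compute A + A by enumerating all 25 pairs.
A + A = {-8, -6, -4, 2, 3, 4, 5, 7, 12, 13, 14, 15, 16, 18}, so |A + A| = 14.
Step 2: Doubling constant K = |A + A|/|A| = 14/5 = 14/5 ≈ 2.8000.
Step 3: Plünnecke-Ruzsa gives |3A| ≤ K³·|A| = (2.8000)³ · 5 ≈ 109.7600.
Step 4: Compute 3A = A + A + A directly by enumerating all triples (a,b,c) ∈ A³; |3A| = 28.
Step 5: Check 28 ≤ 109.7600? Yes ✓.

K = 14/5, Plünnecke-Ruzsa bound K³|A| ≈ 109.7600, |3A| = 28, inequality holds.


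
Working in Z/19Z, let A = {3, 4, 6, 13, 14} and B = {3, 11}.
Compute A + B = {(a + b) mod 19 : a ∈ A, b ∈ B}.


Work in Z/19Z: reduce every sum a + b modulo 19.
Enumerate all 10 pairs:
a = 3: 3+3=6, 3+11=14
a = 4: 4+3=7, 4+11=15
a = 6: 6+3=9, 6+11=17
a = 13: 13+3=16, 13+11=5
a = 14: 14+3=17, 14+11=6
Distinct residues collected: {5, 6, 7, 9, 14, 15, 16, 17}
|A + B| = 8 (out of 19 total residues).

A + B = {5, 6, 7, 9, 14, 15, 16, 17}


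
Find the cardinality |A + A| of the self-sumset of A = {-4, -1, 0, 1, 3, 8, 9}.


A + A = {a + a' : a, a' ∈ A}; |A| = 7.
General bounds: 2|A| - 1 ≤ |A + A| ≤ |A|(|A|+1)/2, i.e. 13 ≤ |A + A| ≤ 28.
Lower bound 2|A|-1 is attained iff A is an arithmetic progression.
Enumerate sums a + a' for a ≤ a' (symmetric, so this suffices):
a = -4: -4+-4=-8, -4+-1=-5, -4+0=-4, -4+1=-3, -4+3=-1, -4+8=4, -4+9=5
a = -1: -1+-1=-2, -1+0=-1, -1+1=0, -1+3=2, -1+8=7, -1+9=8
a = 0: 0+0=0, 0+1=1, 0+3=3, 0+8=8, 0+9=9
a = 1: 1+1=2, 1+3=4, 1+8=9, 1+9=10
a = 3: 3+3=6, 3+8=11, 3+9=12
a = 8: 8+8=16, 8+9=17
a = 9: 9+9=18
Distinct sums: {-8, -5, -4, -3, -2, -1, 0, 1, 2, 3, 4, 5, 6, 7, 8, 9, 10, 11, 12, 16, 17, 18}
|A + A| = 22

|A + A| = 22


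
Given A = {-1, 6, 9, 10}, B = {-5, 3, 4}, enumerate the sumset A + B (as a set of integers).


A + B = {a + b : a ∈ A, b ∈ B}.
Enumerate all |A|·|B| = 4·3 = 12 pairs (a, b) and collect distinct sums.
a = -1: -1+-5=-6, -1+3=2, -1+4=3
a = 6: 6+-5=1, 6+3=9, 6+4=10
a = 9: 9+-5=4, 9+3=12, 9+4=13
a = 10: 10+-5=5, 10+3=13, 10+4=14
Collecting distinct sums: A + B = {-6, 1, 2, 3, 4, 5, 9, 10, 12, 13, 14}
|A + B| = 11

A + B = {-6, 1, 2, 3, 4, 5, 9, 10, 12, 13, 14}


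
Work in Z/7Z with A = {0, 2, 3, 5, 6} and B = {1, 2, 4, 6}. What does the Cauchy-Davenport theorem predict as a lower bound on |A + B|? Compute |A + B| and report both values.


Cauchy-Davenport: |A + B| ≥ min(p, |A| + |B| - 1) for A, B nonempty in Z/pZ.
|A| = 5, |B| = 4, p = 7.
CD lower bound = min(7, 5 + 4 - 1) = min(7, 8) = 7.
Compute A + B mod 7 directly:
a = 0: 0+1=1, 0+2=2, 0+4=4, 0+6=6
a = 2: 2+1=3, 2+2=4, 2+4=6, 2+6=1
a = 3: 3+1=4, 3+2=5, 3+4=0, 3+6=2
a = 5: 5+1=6, 5+2=0, 5+4=2, 5+6=4
a = 6: 6+1=0, 6+2=1, 6+4=3, 6+6=5
A + B = {0, 1, 2, 3, 4, 5, 6}, so |A + B| = 7.
Verify: 7 ≥ 7? Yes ✓.

CD lower bound = 7, actual |A + B| = 7.


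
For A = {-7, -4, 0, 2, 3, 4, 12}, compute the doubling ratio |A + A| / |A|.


|A| = 7.
Compute A + A by enumerating all 49 pairs.
A + A = {-14, -11, -8, -7, -5, -4, -3, -2, -1, 0, 2, 3, 4, 5, 6, 7, 8, 12, 14, 15, 16, 24}, so |A + A| = 22.
K = |A + A| / |A| = 22/7 (already in lowest terms) ≈ 3.1429.
Reference: AP of size 7 gives K = 13/7 ≈ 1.8571; a fully generic set of size 7 gives K ≈ 4.0000.

|A| = 7, |A + A| = 22, K = 22/7.


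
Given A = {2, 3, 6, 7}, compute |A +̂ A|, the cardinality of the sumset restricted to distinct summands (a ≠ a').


Restricted sumset: A +̂ A = {a + a' : a ∈ A, a' ∈ A, a ≠ a'}.
Equivalently, take A + A and drop any sum 2a that is achievable ONLY as a + a for a ∈ A (i.e. sums representable only with equal summands).
Enumerate pairs (a, a') with a < a' (symmetric, so each unordered pair gives one sum; this covers all a ≠ a'):
  2 + 3 = 5
  2 + 6 = 8
  2 + 7 = 9
  3 + 6 = 9
  3 + 7 = 10
  6 + 7 = 13
Collected distinct sums: {5, 8, 9, 10, 13}
|A +̂ A| = 5
(Reference bound: |A +̂ A| ≥ 2|A| - 3 for |A| ≥ 2, with |A| = 4 giving ≥ 5.)

|A +̂ A| = 5


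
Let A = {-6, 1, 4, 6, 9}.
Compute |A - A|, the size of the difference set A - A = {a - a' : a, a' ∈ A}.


A - A = {a - a' : a, a' ∈ A}; |A| = 5.
Bounds: 2|A|-1 ≤ |A - A| ≤ |A|² - |A| + 1, i.e. 9 ≤ |A - A| ≤ 21.
Note: 0 ∈ A - A always (from a - a). The set is symmetric: if d ∈ A - A then -d ∈ A - A.
Enumerate nonzero differences d = a - a' with a > a' (then include -d):
Positive differences: {2, 3, 5, 7, 8, 10, 12, 15}
Full difference set: {0} ∪ (positive diffs) ∪ (negative diffs).
|A - A| = 1 + 2·8 = 17 (matches direct enumeration: 17).

|A - A| = 17


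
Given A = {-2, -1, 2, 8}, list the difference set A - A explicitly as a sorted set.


A - A = {a - a' : a, a' ∈ A}.
Compute a - a' for each ordered pair (a, a'):
a = -2: -2--2=0, -2--1=-1, -2-2=-4, -2-8=-10
a = -1: -1--2=1, -1--1=0, -1-2=-3, -1-8=-9
a = 2: 2--2=4, 2--1=3, 2-2=0, 2-8=-6
a = 8: 8--2=10, 8--1=9, 8-2=6, 8-8=0
Collecting distinct values (and noting 0 appears from a-a):
A - A = {-10, -9, -6, -4, -3, -1, 0, 1, 3, 4, 6, 9, 10}
|A - A| = 13

A - A = {-10, -9, -6, -4, -3, -1, 0, 1, 3, 4, 6, 9, 10}


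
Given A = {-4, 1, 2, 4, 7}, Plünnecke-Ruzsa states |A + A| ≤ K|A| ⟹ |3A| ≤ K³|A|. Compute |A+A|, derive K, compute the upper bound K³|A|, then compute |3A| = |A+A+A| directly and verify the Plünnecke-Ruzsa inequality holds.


|A| = 5.
Step 1: Compute A + A by enumerating all 25 pairs.
A + A = {-8, -3, -2, 0, 2, 3, 4, 5, 6, 8, 9, 11, 14}, so |A + A| = 13.
Step 2: Doubling constant K = |A + A|/|A| = 13/5 = 13/5 ≈ 2.6000.
Step 3: Plünnecke-Ruzsa gives |3A| ≤ K³·|A| = (2.6000)³ · 5 ≈ 87.8800.
Step 4: Compute 3A = A + A + A directly by enumerating all triples (a,b,c) ∈ A³; |3A| = 24.
Step 5: Check 24 ≤ 87.8800? Yes ✓.

K = 13/5, Plünnecke-Ruzsa bound K³|A| ≈ 87.8800, |3A| = 24, inequality holds.


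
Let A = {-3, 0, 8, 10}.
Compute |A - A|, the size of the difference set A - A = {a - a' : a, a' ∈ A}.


A - A = {a - a' : a, a' ∈ A}; |A| = 4.
Bounds: 2|A|-1 ≤ |A - A| ≤ |A|² - |A| + 1, i.e. 7 ≤ |A - A| ≤ 13.
Note: 0 ∈ A - A always (from a - a). The set is symmetric: if d ∈ A - A then -d ∈ A - A.
Enumerate nonzero differences d = a - a' with a > a' (then include -d):
Positive differences: {2, 3, 8, 10, 11, 13}
Full difference set: {0} ∪ (positive diffs) ∪ (negative diffs).
|A - A| = 1 + 2·6 = 13 (matches direct enumeration: 13).

|A - A| = 13


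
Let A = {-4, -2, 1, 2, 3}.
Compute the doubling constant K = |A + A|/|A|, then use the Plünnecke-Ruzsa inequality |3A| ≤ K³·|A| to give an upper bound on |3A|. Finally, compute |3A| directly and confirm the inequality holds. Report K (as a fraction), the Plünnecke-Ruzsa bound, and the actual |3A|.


|A| = 5.
Step 1: Compute A + A by enumerating all 25 pairs.
A + A = {-8, -6, -4, -3, -2, -1, 0, 1, 2, 3, 4, 5, 6}, so |A + A| = 13.
Step 2: Doubling constant K = |A + A|/|A| = 13/5 = 13/5 ≈ 2.6000.
Step 3: Plünnecke-Ruzsa gives |3A| ≤ K³·|A| = (2.6000)³ · 5 ≈ 87.8800.
Step 4: Compute 3A = A + A + A directly by enumerating all triples (a,b,c) ∈ A³; |3A| = 20.
Step 5: Check 20 ≤ 87.8800? Yes ✓.

K = 13/5, Plünnecke-Ruzsa bound K³|A| ≈ 87.8800, |3A| = 20, inequality holds.


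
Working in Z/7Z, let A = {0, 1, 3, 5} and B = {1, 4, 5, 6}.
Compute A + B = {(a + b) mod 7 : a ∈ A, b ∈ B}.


Work in Z/7Z: reduce every sum a + b modulo 7.
Enumerate all 16 pairs:
a = 0: 0+1=1, 0+4=4, 0+5=5, 0+6=6
a = 1: 1+1=2, 1+4=5, 1+5=6, 1+6=0
a = 3: 3+1=4, 3+4=0, 3+5=1, 3+6=2
a = 5: 5+1=6, 5+4=2, 5+5=3, 5+6=4
Distinct residues collected: {0, 1, 2, 3, 4, 5, 6}
|A + B| = 7 (out of 7 total residues).

A + B = {0, 1, 2, 3, 4, 5, 6}


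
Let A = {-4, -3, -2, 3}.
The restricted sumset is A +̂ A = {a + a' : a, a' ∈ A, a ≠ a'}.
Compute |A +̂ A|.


Restricted sumset: A +̂ A = {a + a' : a ∈ A, a' ∈ A, a ≠ a'}.
Equivalently, take A + A and drop any sum 2a that is achievable ONLY as a + a for a ∈ A (i.e. sums representable only with equal summands).
Enumerate pairs (a, a') with a < a' (symmetric, so each unordered pair gives one sum; this covers all a ≠ a'):
  -4 + -3 = -7
  -4 + -2 = -6
  -4 + 3 = -1
  -3 + -2 = -5
  -3 + 3 = 0
  -2 + 3 = 1
Collected distinct sums: {-7, -6, -5, -1, 0, 1}
|A +̂ A| = 6
(Reference bound: |A +̂ A| ≥ 2|A| - 3 for |A| ≥ 2, with |A| = 4 giving ≥ 5.)

|A +̂ A| = 6


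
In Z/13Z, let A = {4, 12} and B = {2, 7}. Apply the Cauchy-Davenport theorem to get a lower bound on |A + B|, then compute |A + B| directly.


Cauchy-Davenport: |A + B| ≥ min(p, |A| + |B| - 1) for A, B nonempty in Z/pZ.
|A| = 2, |B| = 2, p = 13.
CD lower bound = min(13, 2 + 2 - 1) = min(13, 3) = 3.
Compute A + B mod 13 directly:
a = 4: 4+2=6, 4+7=11
a = 12: 12+2=1, 12+7=6
A + B = {1, 6, 11}, so |A + B| = 3.
Verify: 3 ≥ 3? Yes ✓.

CD lower bound = 3, actual |A + B| = 3.


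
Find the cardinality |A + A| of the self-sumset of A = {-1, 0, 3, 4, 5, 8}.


A + A = {a + a' : a, a' ∈ A}; |A| = 6.
General bounds: 2|A| - 1 ≤ |A + A| ≤ |A|(|A|+1)/2, i.e. 11 ≤ |A + A| ≤ 21.
Lower bound 2|A|-1 is attained iff A is an arithmetic progression.
Enumerate sums a + a' for a ≤ a' (symmetric, so this suffices):
a = -1: -1+-1=-2, -1+0=-1, -1+3=2, -1+4=3, -1+5=4, -1+8=7
a = 0: 0+0=0, 0+3=3, 0+4=4, 0+5=5, 0+8=8
a = 3: 3+3=6, 3+4=7, 3+5=8, 3+8=11
a = 4: 4+4=8, 4+5=9, 4+8=12
a = 5: 5+5=10, 5+8=13
a = 8: 8+8=16
Distinct sums: {-2, -1, 0, 2, 3, 4, 5, 6, 7, 8, 9, 10, 11, 12, 13, 16}
|A + A| = 16

|A + A| = 16


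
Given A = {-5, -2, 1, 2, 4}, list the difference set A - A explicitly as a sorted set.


A - A = {a - a' : a, a' ∈ A}.
Compute a - a' for each ordered pair (a, a'):
a = -5: -5--5=0, -5--2=-3, -5-1=-6, -5-2=-7, -5-4=-9
a = -2: -2--5=3, -2--2=0, -2-1=-3, -2-2=-4, -2-4=-6
a = 1: 1--5=6, 1--2=3, 1-1=0, 1-2=-1, 1-4=-3
a = 2: 2--5=7, 2--2=4, 2-1=1, 2-2=0, 2-4=-2
a = 4: 4--5=9, 4--2=6, 4-1=3, 4-2=2, 4-4=0
Collecting distinct values (and noting 0 appears from a-a):
A - A = {-9, -7, -6, -4, -3, -2, -1, 0, 1, 2, 3, 4, 6, 7, 9}
|A - A| = 15

A - A = {-9, -7, -6, -4, -3, -2, -1, 0, 1, 2, 3, 4, 6, 7, 9}


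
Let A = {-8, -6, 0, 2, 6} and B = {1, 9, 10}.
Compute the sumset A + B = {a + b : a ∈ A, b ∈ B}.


A + B = {a + b : a ∈ A, b ∈ B}.
Enumerate all |A|·|B| = 5·3 = 15 pairs (a, b) and collect distinct sums.
a = -8: -8+1=-7, -8+9=1, -8+10=2
a = -6: -6+1=-5, -6+9=3, -6+10=4
a = 0: 0+1=1, 0+9=9, 0+10=10
a = 2: 2+1=3, 2+9=11, 2+10=12
a = 6: 6+1=7, 6+9=15, 6+10=16
Collecting distinct sums: A + B = {-7, -5, 1, 2, 3, 4, 7, 9, 10, 11, 12, 15, 16}
|A + B| = 13

A + B = {-7, -5, 1, 2, 3, 4, 7, 9, 10, 11, 12, 15, 16}


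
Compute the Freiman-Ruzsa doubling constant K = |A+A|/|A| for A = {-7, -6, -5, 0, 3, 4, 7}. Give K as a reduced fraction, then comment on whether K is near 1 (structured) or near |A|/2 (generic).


|A| = 7.
Compute A + A by enumerating all 49 pairs.
A + A = {-14, -13, -12, -11, -10, -7, -6, -5, -4, -3, -2, -1, 0, 1, 2, 3, 4, 6, 7, 8, 10, 11, 14}, so |A + A| = 23.
K = |A + A| / |A| = 23/7 (already in lowest terms) ≈ 3.2857.
Reference: AP of size 7 gives K = 13/7 ≈ 1.8571; a fully generic set of size 7 gives K ≈ 4.0000.

|A| = 7, |A + A| = 23, K = 23/7.


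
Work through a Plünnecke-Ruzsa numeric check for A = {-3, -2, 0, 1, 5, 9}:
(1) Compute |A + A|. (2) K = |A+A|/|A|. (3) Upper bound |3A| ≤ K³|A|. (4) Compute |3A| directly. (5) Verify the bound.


|A| = 6.
Step 1: Compute A + A by enumerating all 36 pairs.
A + A = {-6, -5, -4, -3, -2, -1, 0, 1, 2, 3, 5, 6, 7, 9, 10, 14, 18}, so |A + A| = 17.
Step 2: Doubling constant K = |A + A|/|A| = 17/6 = 17/6 ≈ 2.8333.
Step 3: Plünnecke-Ruzsa gives |3A| ≤ K³·|A| = (2.8333)³ · 6 ≈ 136.4722.
Step 4: Compute 3A = A + A + A directly by enumerating all triples (a,b,c) ∈ A³; |3A| = 29.
Step 5: Check 29 ≤ 136.4722? Yes ✓.

K = 17/6, Plünnecke-Ruzsa bound K³|A| ≈ 136.4722, |3A| = 29, inequality holds.


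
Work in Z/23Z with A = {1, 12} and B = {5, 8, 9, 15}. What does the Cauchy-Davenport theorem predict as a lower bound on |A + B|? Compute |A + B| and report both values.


Cauchy-Davenport: |A + B| ≥ min(p, |A| + |B| - 1) for A, B nonempty in Z/pZ.
|A| = 2, |B| = 4, p = 23.
CD lower bound = min(23, 2 + 4 - 1) = min(23, 5) = 5.
Compute A + B mod 23 directly:
a = 1: 1+5=6, 1+8=9, 1+9=10, 1+15=16
a = 12: 12+5=17, 12+8=20, 12+9=21, 12+15=4
A + B = {4, 6, 9, 10, 16, 17, 20, 21}, so |A + B| = 8.
Verify: 8 ≥ 5? Yes ✓.

CD lower bound = 5, actual |A + B| = 8.


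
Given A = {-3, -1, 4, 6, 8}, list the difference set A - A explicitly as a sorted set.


A - A = {a - a' : a, a' ∈ A}.
Compute a - a' for each ordered pair (a, a'):
a = -3: -3--3=0, -3--1=-2, -3-4=-7, -3-6=-9, -3-8=-11
a = -1: -1--3=2, -1--1=0, -1-4=-5, -1-6=-7, -1-8=-9
a = 4: 4--3=7, 4--1=5, 4-4=0, 4-6=-2, 4-8=-4
a = 6: 6--3=9, 6--1=7, 6-4=2, 6-6=0, 6-8=-2
a = 8: 8--3=11, 8--1=9, 8-4=4, 8-6=2, 8-8=0
Collecting distinct values (and noting 0 appears from a-a):
A - A = {-11, -9, -7, -5, -4, -2, 0, 2, 4, 5, 7, 9, 11}
|A - A| = 13

A - A = {-11, -9, -7, -5, -4, -2, 0, 2, 4, 5, 7, 9, 11}


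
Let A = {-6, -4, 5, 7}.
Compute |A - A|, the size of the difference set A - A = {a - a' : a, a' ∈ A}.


A - A = {a - a' : a, a' ∈ A}; |A| = 4.
Bounds: 2|A|-1 ≤ |A - A| ≤ |A|² - |A| + 1, i.e. 7 ≤ |A - A| ≤ 13.
Note: 0 ∈ A - A always (from a - a). The set is symmetric: if d ∈ A - A then -d ∈ A - A.
Enumerate nonzero differences d = a - a' with a > a' (then include -d):
Positive differences: {2, 9, 11, 13}
Full difference set: {0} ∪ (positive diffs) ∪ (negative diffs).
|A - A| = 1 + 2·4 = 9 (matches direct enumeration: 9).

|A - A| = 9


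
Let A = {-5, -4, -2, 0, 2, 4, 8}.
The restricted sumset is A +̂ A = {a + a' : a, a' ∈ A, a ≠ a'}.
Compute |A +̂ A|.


Restricted sumset: A +̂ A = {a + a' : a ∈ A, a' ∈ A, a ≠ a'}.
Equivalently, take A + A and drop any sum 2a that is achievable ONLY as a + a for a ∈ A (i.e. sums representable only with equal summands).
Enumerate pairs (a, a') with a < a' (symmetric, so each unordered pair gives one sum; this covers all a ≠ a'):
  -5 + -4 = -9
  -5 + -2 = -7
  -5 + 0 = -5
  -5 + 2 = -3
  -5 + 4 = -1
  -5 + 8 = 3
  -4 + -2 = -6
  -4 + 0 = -4
  -4 + 2 = -2
  -4 + 4 = 0
  -4 + 8 = 4
  -2 + 0 = -2
  -2 + 2 = 0
  -2 + 4 = 2
  -2 + 8 = 6
  0 + 2 = 2
  0 + 4 = 4
  0 + 8 = 8
  2 + 4 = 6
  2 + 8 = 10
  4 + 8 = 12
Collected distinct sums: {-9, -7, -6, -5, -4, -3, -2, -1, 0, 2, 3, 4, 6, 8, 10, 12}
|A +̂ A| = 16
(Reference bound: |A +̂ A| ≥ 2|A| - 3 for |A| ≥ 2, with |A| = 7 giving ≥ 11.)

|A +̂ A| = 16


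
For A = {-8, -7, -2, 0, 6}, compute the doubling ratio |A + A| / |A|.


|A| = 5.
Compute A + A by enumerating all 25 pairs.
A + A = {-16, -15, -14, -10, -9, -8, -7, -4, -2, -1, 0, 4, 6, 12}, so |A + A| = 14.
K = |A + A| / |A| = 14/5 (already in lowest terms) ≈ 2.8000.
Reference: AP of size 5 gives K = 9/5 ≈ 1.8000; a fully generic set of size 5 gives K ≈ 3.0000.

|A| = 5, |A + A| = 14, K = 14/5.


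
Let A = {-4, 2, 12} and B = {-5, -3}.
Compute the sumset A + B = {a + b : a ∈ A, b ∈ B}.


A + B = {a + b : a ∈ A, b ∈ B}.
Enumerate all |A|·|B| = 3·2 = 6 pairs (a, b) and collect distinct sums.
a = -4: -4+-5=-9, -4+-3=-7
a = 2: 2+-5=-3, 2+-3=-1
a = 12: 12+-5=7, 12+-3=9
Collecting distinct sums: A + B = {-9, -7, -3, -1, 7, 9}
|A + B| = 6

A + B = {-9, -7, -3, -1, 7, 9}


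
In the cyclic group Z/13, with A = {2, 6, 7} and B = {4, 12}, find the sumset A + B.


Work in Z/13Z: reduce every sum a + b modulo 13.
Enumerate all 6 pairs:
a = 2: 2+4=6, 2+12=1
a = 6: 6+4=10, 6+12=5
a = 7: 7+4=11, 7+12=6
Distinct residues collected: {1, 5, 6, 10, 11}
|A + B| = 5 (out of 13 total residues).

A + B = {1, 5, 6, 10, 11}


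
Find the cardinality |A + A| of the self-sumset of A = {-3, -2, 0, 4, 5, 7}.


A + A = {a + a' : a, a' ∈ A}; |A| = 6.
General bounds: 2|A| - 1 ≤ |A + A| ≤ |A|(|A|+1)/2, i.e. 11 ≤ |A + A| ≤ 21.
Lower bound 2|A|-1 is attained iff A is an arithmetic progression.
Enumerate sums a + a' for a ≤ a' (symmetric, so this suffices):
a = -3: -3+-3=-6, -3+-2=-5, -3+0=-3, -3+4=1, -3+5=2, -3+7=4
a = -2: -2+-2=-4, -2+0=-2, -2+4=2, -2+5=3, -2+7=5
a = 0: 0+0=0, 0+4=4, 0+5=5, 0+7=7
a = 4: 4+4=8, 4+5=9, 4+7=11
a = 5: 5+5=10, 5+7=12
a = 7: 7+7=14
Distinct sums: {-6, -5, -4, -3, -2, 0, 1, 2, 3, 4, 5, 7, 8, 9, 10, 11, 12, 14}
|A + A| = 18

|A + A| = 18


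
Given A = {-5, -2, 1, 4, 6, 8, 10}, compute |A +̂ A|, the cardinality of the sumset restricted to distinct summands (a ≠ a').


Restricted sumset: A +̂ A = {a + a' : a ∈ A, a' ∈ A, a ≠ a'}.
Equivalently, take A + A and drop any sum 2a that is achievable ONLY as a + a for a ∈ A (i.e. sums representable only with equal summands).
Enumerate pairs (a, a') with a < a' (symmetric, so each unordered pair gives one sum; this covers all a ≠ a'):
  -5 + -2 = -7
  -5 + 1 = -4
  -5 + 4 = -1
  -5 + 6 = 1
  -5 + 8 = 3
  -5 + 10 = 5
  -2 + 1 = -1
  -2 + 4 = 2
  -2 + 6 = 4
  -2 + 8 = 6
  -2 + 10 = 8
  1 + 4 = 5
  1 + 6 = 7
  1 + 8 = 9
  1 + 10 = 11
  4 + 6 = 10
  4 + 8 = 12
  4 + 10 = 14
  6 + 8 = 14
  6 + 10 = 16
  8 + 10 = 18
Collected distinct sums: {-7, -4, -1, 1, 2, 3, 4, 5, 6, 7, 8, 9, 10, 11, 12, 14, 16, 18}
|A +̂ A| = 18
(Reference bound: |A +̂ A| ≥ 2|A| - 3 for |A| ≥ 2, with |A| = 7 giving ≥ 11.)

|A +̂ A| = 18


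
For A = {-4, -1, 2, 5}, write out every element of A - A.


A - A = {a - a' : a, a' ∈ A}.
Compute a - a' for each ordered pair (a, a'):
a = -4: -4--4=0, -4--1=-3, -4-2=-6, -4-5=-9
a = -1: -1--4=3, -1--1=0, -1-2=-3, -1-5=-6
a = 2: 2--4=6, 2--1=3, 2-2=0, 2-5=-3
a = 5: 5--4=9, 5--1=6, 5-2=3, 5-5=0
Collecting distinct values (and noting 0 appears from a-a):
A - A = {-9, -6, -3, 0, 3, 6, 9}
|A - A| = 7

A - A = {-9, -6, -3, 0, 3, 6, 9}


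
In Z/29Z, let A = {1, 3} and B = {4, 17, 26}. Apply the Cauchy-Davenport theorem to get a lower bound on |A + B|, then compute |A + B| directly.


Cauchy-Davenport: |A + B| ≥ min(p, |A| + |B| - 1) for A, B nonempty in Z/pZ.
|A| = 2, |B| = 3, p = 29.
CD lower bound = min(29, 2 + 3 - 1) = min(29, 4) = 4.
Compute A + B mod 29 directly:
a = 1: 1+4=5, 1+17=18, 1+26=27
a = 3: 3+4=7, 3+17=20, 3+26=0
A + B = {0, 5, 7, 18, 20, 27}, so |A + B| = 6.
Verify: 6 ≥ 4? Yes ✓.

CD lower bound = 4, actual |A + B| = 6.


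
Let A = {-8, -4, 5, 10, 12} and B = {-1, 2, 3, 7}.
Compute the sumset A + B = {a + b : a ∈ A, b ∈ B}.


A + B = {a + b : a ∈ A, b ∈ B}.
Enumerate all |A|·|B| = 5·4 = 20 pairs (a, b) and collect distinct sums.
a = -8: -8+-1=-9, -8+2=-6, -8+3=-5, -8+7=-1
a = -4: -4+-1=-5, -4+2=-2, -4+3=-1, -4+7=3
a = 5: 5+-1=4, 5+2=7, 5+3=8, 5+7=12
a = 10: 10+-1=9, 10+2=12, 10+3=13, 10+7=17
a = 12: 12+-1=11, 12+2=14, 12+3=15, 12+7=19
Collecting distinct sums: A + B = {-9, -6, -5, -2, -1, 3, 4, 7, 8, 9, 11, 12, 13, 14, 15, 17, 19}
|A + B| = 17

A + B = {-9, -6, -5, -2, -1, 3, 4, 7, 8, 9, 11, 12, 13, 14, 15, 17, 19}


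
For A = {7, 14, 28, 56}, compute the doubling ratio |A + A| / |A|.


|A| = 4.
Compute A + A by enumerating all 16 pairs.
A + A = {14, 21, 28, 35, 42, 56, 63, 70, 84, 112}, so |A + A| = 10.
K = |A + A| / |A| = 10/4 = 5/2 ≈ 2.5000.
Reference: AP of size 4 gives K = 7/4 ≈ 1.7500; a fully generic set of size 4 gives K ≈ 2.5000.

|A| = 4, |A + A| = 10, K = 10/4 = 5/2.


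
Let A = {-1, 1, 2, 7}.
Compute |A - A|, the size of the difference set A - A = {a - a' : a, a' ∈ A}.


A - A = {a - a' : a, a' ∈ A}; |A| = 4.
Bounds: 2|A|-1 ≤ |A - A| ≤ |A|² - |A| + 1, i.e. 7 ≤ |A - A| ≤ 13.
Note: 0 ∈ A - A always (from a - a). The set is symmetric: if d ∈ A - A then -d ∈ A - A.
Enumerate nonzero differences d = a - a' with a > a' (then include -d):
Positive differences: {1, 2, 3, 5, 6, 8}
Full difference set: {0} ∪ (positive diffs) ∪ (negative diffs).
|A - A| = 1 + 2·6 = 13 (matches direct enumeration: 13).

|A - A| = 13


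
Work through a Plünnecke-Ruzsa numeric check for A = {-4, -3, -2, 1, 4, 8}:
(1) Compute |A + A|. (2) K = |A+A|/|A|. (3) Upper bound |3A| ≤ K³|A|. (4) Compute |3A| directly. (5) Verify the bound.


|A| = 6.
Step 1: Compute A + A by enumerating all 36 pairs.
A + A = {-8, -7, -6, -5, -4, -3, -2, -1, 0, 1, 2, 4, 5, 6, 8, 9, 12, 16}, so |A + A| = 18.
Step 2: Doubling constant K = |A + A|/|A| = 18/6 = 18/6 ≈ 3.0000.
Step 3: Plünnecke-Ruzsa gives |3A| ≤ K³·|A| = (3.0000)³ · 6 ≈ 162.0000.
Step 4: Compute 3A = A + A + A directly by enumerating all triples (a,b,c) ∈ A³; |3A| = 30.
Step 5: Check 30 ≤ 162.0000? Yes ✓.

K = 18/6, Plünnecke-Ruzsa bound K³|A| ≈ 162.0000, |3A| = 30, inequality holds.


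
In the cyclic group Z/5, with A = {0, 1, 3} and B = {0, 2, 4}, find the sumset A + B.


Work in Z/5Z: reduce every sum a + b modulo 5.
Enumerate all 9 pairs:
a = 0: 0+0=0, 0+2=2, 0+4=4
a = 1: 1+0=1, 1+2=3, 1+4=0
a = 3: 3+0=3, 3+2=0, 3+4=2
Distinct residues collected: {0, 1, 2, 3, 4}
|A + B| = 5 (out of 5 total residues).

A + B = {0, 1, 2, 3, 4}


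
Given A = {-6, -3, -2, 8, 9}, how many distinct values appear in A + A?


A + A = {a + a' : a, a' ∈ A}; |A| = 5.
General bounds: 2|A| - 1 ≤ |A + A| ≤ |A|(|A|+1)/2, i.e. 9 ≤ |A + A| ≤ 15.
Lower bound 2|A|-1 is attained iff A is an arithmetic progression.
Enumerate sums a + a' for a ≤ a' (symmetric, so this suffices):
a = -6: -6+-6=-12, -6+-3=-9, -6+-2=-8, -6+8=2, -6+9=3
a = -3: -3+-3=-6, -3+-2=-5, -3+8=5, -3+9=6
a = -2: -2+-2=-4, -2+8=6, -2+9=7
a = 8: 8+8=16, 8+9=17
a = 9: 9+9=18
Distinct sums: {-12, -9, -8, -6, -5, -4, 2, 3, 5, 6, 7, 16, 17, 18}
|A + A| = 14

|A + A| = 14


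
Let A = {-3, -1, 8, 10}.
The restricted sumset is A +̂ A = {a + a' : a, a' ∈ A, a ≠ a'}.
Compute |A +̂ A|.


Restricted sumset: A +̂ A = {a + a' : a ∈ A, a' ∈ A, a ≠ a'}.
Equivalently, take A + A and drop any sum 2a that is achievable ONLY as a + a for a ∈ A (i.e. sums representable only with equal summands).
Enumerate pairs (a, a') with a < a' (symmetric, so each unordered pair gives one sum; this covers all a ≠ a'):
  -3 + -1 = -4
  -3 + 8 = 5
  -3 + 10 = 7
  -1 + 8 = 7
  -1 + 10 = 9
  8 + 10 = 18
Collected distinct sums: {-4, 5, 7, 9, 18}
|A +̂ A| = 5
(Reference bound: |A +̂ A| ≥ 2|A| - 3 for |A| ≥ 2, with |A| = 4 giving ≥ 5.)

|A +̂ A| = 5


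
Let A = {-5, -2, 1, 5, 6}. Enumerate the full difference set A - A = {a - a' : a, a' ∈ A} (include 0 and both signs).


A - A = {a - a' : a, a' ∈ A}.
Compute a - a' for each ordered pair (a, a'):
a = -5: -5--5=0, -5--2=-3, -5-1=-6, -5-5=-10, -5-6=-11
a = -2: -2--5=3, -2--2=0, -2-1=-3, -2-5=-7, -2-6=-8
a = 1: 1--5=6, 1--2=3, 1-1=0, 1-5=-4, 1-6=-5
a = 5: 5--5=10, 5--2=7, 5-1=4, 5-5=0, 5-6=-1
a = 6: 6--5=11, 6--2=8, 6-1=5, 6-5=1, 6-6=0
Collecting distinct values (and noting 0 appears from a-a):
A - A = {-11, -10, -8, -7, -6, -5, -4, -3, -1, 0, 1, 3, 4, 5, 6, 7, 8, 10, 11}
|A - A| = 19

A - A = {-11, -10, -8, -7, -6, -5, -4, -3, -1, 0, 1, 3, 4, 5, 6, 7, 8, 10, 11}


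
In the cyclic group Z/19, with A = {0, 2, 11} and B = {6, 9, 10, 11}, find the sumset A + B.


Work in Z/19Z: reduce every sum a + b modulo 19.
Enumerate all 12 pairs:
a = 0: 0+6=6, 0+9=9, 0+10=10, 0+11=11
a = 2: 2+6=8, 2+9=11, 2+10=12, 2+11=13
a = 11: 11+6=17, 11+9=1, 11+10=2, 11+11=3
Distinct residues collected: {1, 2, 3, 6, 8, 9, 10, 11, 12, 13, 17}
|A + B| = 11 (out of 19 total residues).

A + B = {1, 2, 3, 6, 8, 9, 10, 11, 12, 13, 17}


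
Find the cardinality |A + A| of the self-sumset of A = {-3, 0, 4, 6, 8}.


A + A = {a + a' : a, a' ∈ A}; |A| = 5.
General bounds: 2|A| - 1 ≤ |A + A| ≤ |A|(|A|+1)/2, i.e. 9 ≤ |A + A| ≤ 15.
Lower bound 2|A|-1 is attained iff A is an arithmetic progression.
Enumerate sums a + a' for a ≤ a' (symmetric, so this suffices):
a = -3: -3+-3=-6, -3+0=-3, -3+4=1, -3+6=3, -3+8=5
a = 0: 0+0=0, 0+4=4, 0+6=6, 0+8=8
a = 4: 4+4=8, 4+6=10, 4+8=12
a = 6: 6+6=12, 6+8=14
a = 8: 8+8=16
Distinct sums: {-6, -3, 0, 1, 3, 4, 5, 6, 8, 10, 12, 14, 16}
|A + A| = 13

|A + A| = 13


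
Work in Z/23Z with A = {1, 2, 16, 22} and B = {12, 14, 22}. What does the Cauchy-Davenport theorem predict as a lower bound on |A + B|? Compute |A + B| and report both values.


Cauchy-Davenport: |A + B| ≥ min(p, |A| + |B| - 1) for A, B nonempty in Z/pZ.
|A| = 4, |B| = 3, p = 23.
CD lower bound = min(23, 4 + 3 - 1) = min(23, 6) = 6.
Compute A + B mod 23 directly:
a = 1: 1+12=13, 1+14=15, 1+22=0
a = 2: 2+12=14, 2+14=16, 2+22=1
a = 16: 16+12=5, 16+14=7, 16+22=15
a = 22: 22+12=11, 22+14=13, 22+22=21
A + B = {0, 1, 5, 7, 11, 13, 14, 15, 16, 21}, so |A + B| = 10.
Verify: 10 ≥ 6? Yes ✓.

CD lower bound = 6, actual |A + B| = 10.


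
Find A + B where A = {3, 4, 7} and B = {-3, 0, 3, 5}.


A + B = {a + b : a ∈ A, b ∈ B}.
Enumerate all |A|·|B| = 3·4 = 12 pairs (a, b) and collect distinct sums.
a = 3: 3+-3=0, 3+0=3, 3+3=6, 3+5=8
a = 4: 4+-3=1, 4+0=4, 4+3=7, 4+5=9
a = 7: 7+-3=4, 7+0=7, 7+3=10, 7+5=12
Collecting distinct sums: A + B = {0, 1, 3, 4, 6, 7, 8, 9, 10, 12}
|A + B| = 10

A + B = {0, 1, 3, 4, 6, 7, 8, 9, 10, 12}


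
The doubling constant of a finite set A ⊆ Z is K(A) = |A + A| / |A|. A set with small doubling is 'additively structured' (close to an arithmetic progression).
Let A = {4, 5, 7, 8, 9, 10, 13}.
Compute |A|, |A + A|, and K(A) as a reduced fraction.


|A| = 7.
Compute A + A by enumerating all 49 pairs.
A + A = {8, 9, 10, 11, 12, 13, 14, 15, 16, 17, 18, 19, 20, 21, 22, 23, 26}, so |A + A| = 17.
K = |A + A| / |A| = 17/7 (already in lowest terms) ≈ 2.4286.
Reference: AP of size 7 gives K = 13/7 ≈ 1.8571; a fully generic set of size 7 gives K ≈ 4.0000.

|A| = 7, |A + A| = 17, K = 17/7.


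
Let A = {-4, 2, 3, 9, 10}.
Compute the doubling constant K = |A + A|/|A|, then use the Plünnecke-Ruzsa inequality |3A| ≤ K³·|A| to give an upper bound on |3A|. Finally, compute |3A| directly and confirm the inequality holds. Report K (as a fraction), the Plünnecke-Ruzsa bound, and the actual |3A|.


|A| = 5.
Step 1: Compute A + A by enumerating all 25 pairs.
A + A = {-8, -2, -1, 4, 5, 6, 11, 12, 13, 18, 19, 20}, so |A + A| = 12.
Step 2: Doubling constant K = |A + A|/|A| = 12/5 = 12/5 ≈ 2.4000.
Step 3: Plünnecke-Ruzsa gives |3A| ≤ K³·|A| = (2.4000)³ · 5 ≈ 69.1200.
Step 4: Compute 3A = A + A + A directly by enumerating all triples (a,b,c) ∈ A³; |3A| = 22.
Step 5: Check 22 ≤ 69.1200? Yes ✓.

K = 12/5, Plünnecke-Ruzsa bound K³|A| ≈ 69.1200, |3A| = 22, inequality holds.


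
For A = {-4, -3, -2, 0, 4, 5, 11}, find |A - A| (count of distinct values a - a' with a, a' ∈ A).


A - A = {a - a' : a, a' ∈ A}; |A| = 7.
Bounds: 2|A|-1 ≤ |A - A| ≤ |A|² - |A| + 1, i.e. 13 ≤ |A - A| ≤ 43.
Note: 0 ∈ A - A always (from a - a). The set is symmetric: if d ∈ A - A then -d ∈ A - A.
Enumerate nonzero differences d = a - a' with a > a' (then include -d):
Positive differences: {1, 2, 3, 4, 5, 6, 7, 8, 9, 11, 13, 14, 15}
Full difference set: {0} ∪ (positive diffs) ∪ (negative diffs).
|A - A| = 1 + 2·13 = 27 (matches direct enumeration: 27).

|A - A| = 27


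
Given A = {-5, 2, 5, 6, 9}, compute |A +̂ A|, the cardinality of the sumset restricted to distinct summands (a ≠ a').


Restricted sumset: A +̂ A = {a + a' : a ∈ A, a' ∈ A, a ≠ a'}.
Equivalently, take A + A and drop any sum 2a that is achievable ONLY as a + a for a ∈ A (i.e. sums representable only with equal summands).
Enumerate pairs (a, a') with a < a' (symmetric, so each unordered pair gives one sum; this covers all a ≠ a'):
  -5 + 2 = -3
  -5 + 5 = 0
  -5 + 6 = 1
  -5 + 9 = 4
  2 + 5 = 7
  2 + 6 = 8
  2 + 9 = 11
  5 + 6 = 11
  5 + 9 = 14
  6 + 9 = 15
Collected distinct sums: {-3, 0, 1, 4, 7, 8, 11, 14, 15}
|A +̂ A| = 9
(Reference bound: |A +̂ A| ≥ 2|A| - 3 for |A| ≥ 2, with |A| = 5 giving ≥ 7.)

|A +̂ A| = 9


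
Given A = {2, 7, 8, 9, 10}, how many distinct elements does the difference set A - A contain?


A - A = {a - a' : a, a' ∈ A}; |A| = 5.
Bounds: 2|A|-1 ≤ |A - A| ≤ |A|² - |A| + 1, i.e. 9 ≤ |A - A| ≤ 21.
Note: 0 ∈ A - A always (from a - a). The set is symmetric: if d ∈ A - A then -d ∈ A - A.
Enumerate nonzero differences d = a - a' with a > a' (then include -d):
Positive differences: {1, 2, 3, 5, 6, 7, 8}
Full difference set: {0} ∪ (positive diffs) ∪ (negative diffs).
|A - A| = 1 + 2·7 = 15 (matches direct enumeration: 15).

|A - A| = 15


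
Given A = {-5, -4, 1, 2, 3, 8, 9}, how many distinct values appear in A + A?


A + A = {a + a' : a, a' ∈ A}; |A| = 7.
General bounds: 2|A| - 1 ≤ |A + A| ≤ |A|(|A|+1)/2, i.e. 13 ≤ |A + A| ≤ 28.
Lower bound 2|A|-1 is attained iff A is an arithmetic progression.
Enumerate sums a + a' for a ≤ a' (symmetric, so this suffices):
a = -5: -5+-5=-10, -5+-4=-9, -5+1=-4, -5+2=-3, -5+3=-2, -5+8=3, -5+9=4
a = -4: -4+-4=-8, -4+1=-3, -4+2=-2, -4+3=-1, -4+8=4, -4+9=5
a = 1: 1+1=2, 1+2=3, 1+3=4, 1+8=9, 1+9=10
a = 2: 2+2=4, 2+3=5, 2+8=10, 2+9=11
a = 3: 3+3=6, 3+8=11, 3+9=12
a = 8: 8+8=16, 8+9=17
a = 9: 9+9=18
Distinct sums: {-10, -9, -8, -4, -3, -2, -1, 2, 3, 4, 5, 6, 9, 10, 11, 12, 16, 17, 18}
|A + A| = 19

|A + A| = 19


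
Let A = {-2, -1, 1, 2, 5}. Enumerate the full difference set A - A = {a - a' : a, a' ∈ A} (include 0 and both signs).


A - A = {a - a' : a, a' ∈ A}.
Compute a - a' for each ordered pair (a, a'):
a = -2: -2--2=0, -2--1=-1, -2-1=-3, -2-2=-4, -2-5=-7
a = -1: -1--2=1, -1--1=0, -1-1=-2, -1-2=-3, -1-5=-6
a = 1: 1--2=3, 1--1=2, 1-1=0, 1-2=-1, 1-5=-4
a = 2: 2--2=4, 2--1=3, 2-1=1, 2-2=0, 2-5=-3
a = 5: 5--2=7, 5--1=6, 5-1=4, 5-2=3, 5-5=0
Collecting distinct values (and noting 0 appears from a-a):
A - A = {-7, -6, -4, -3, -2, -1, 0, 1, 2, 3, 4, 6, 7}
|A - A| = 13

A - A = {-7, -6, -4, -3, -2, -1, 0, 1, 2, 3, 4, 6, 7}


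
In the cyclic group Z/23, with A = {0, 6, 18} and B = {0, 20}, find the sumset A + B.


Work in Z/23Z: reduce every sum a + b modulo 23.
Enumerate all 6 pairs:
a = 0: 0+0=0, 0+20=20
a = 6: 6+0=6, 6+20=3
a = 18: 18+0=18, 18+20=15
Distinct residues collected: {0, 3, 6, 15, 18, 20}
|A + B| = 6 (out of 23 total residues).

A + B = {0, 3, 6, 15, 18, 20}


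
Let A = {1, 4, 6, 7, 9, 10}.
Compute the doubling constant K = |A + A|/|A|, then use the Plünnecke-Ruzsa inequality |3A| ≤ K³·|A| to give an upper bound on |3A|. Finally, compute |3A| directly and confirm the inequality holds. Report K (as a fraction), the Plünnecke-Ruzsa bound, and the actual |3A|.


|A| = 6.
Step 1: Compute A + A by enumerating all 36 pairs.
A + A = {2, 5, 7, 8, 10, 11, 12, 13, 14, 15, 16, 17, 18, 19, 20}, so |A + A| = 15.
Step 2: Doubling constant K = |A + A|/|A| = 15/6 = 15/6 ≈ 2.5000.
Step 3: Plünnecke-Ruzsa gives |3A| ≤ K³·|A| = (2.5000)³ · 6 ≈ 93.7500.
Step 4: Compute 3A = A + A + A directly by enumerating all triples (a,b,c) ∈ A³; |3A| = 24.
Step 5: Check 24 ≤ 93.7500? Yes ✓.

K = 15/6, Plünnecke-Ruzsa bound K³|A| ≈ 93.7500, |3A| = 24, inequality holds.


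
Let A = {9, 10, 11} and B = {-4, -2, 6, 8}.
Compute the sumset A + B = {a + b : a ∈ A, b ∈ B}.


A + B = {a + b : a ∈ A, b ∈ B}.
Enumerate all |A|·|B| = 3·4 = 12 pairs (a, b) and collect distinct sums.
a = 9: 9+-4=5, 9+-2=7, 9+6=15, 9+8=17
a = 10: 10+-4=6, 10+-2=8, 10+6=16, 10+8=18
a = 11: 11+-4=7, 11+-2=9, 11+6=17, 11+8=19
Collecting distinct sums: A + B = {5, 6, 7, 8, 9, 15, 16, 17, 18, 19}
|A + B| = 10

A + B = {5, 6, 7, 8, 9, 15, 16, 17, 18, 19}


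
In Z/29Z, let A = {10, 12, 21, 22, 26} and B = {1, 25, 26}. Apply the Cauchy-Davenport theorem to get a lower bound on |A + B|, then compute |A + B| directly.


Cauchy-Davenport: |A + B| ≥ min(p, |A| + |B| - 1) for A, B nonempty in Z/pZ.
|A| = 5, |B| = 3, p = 29.
CD lower bound = min(29, 5 + 3 - 1) = min(29, 7) = 7.
Compute A + B mod 29 directly:
a = 10: 10+1=11, 10+25=6, 10+26=7
a = 12: 12+1=13, 12+25=8, 12+26=9
a = 21: 21+1=22, 21+25=17, 21+26=18
a = 22: 22+1=23, 22+25=18, 22+26=19
a = 26: 26+1=27, 26+25=22, 26+26=23
A + B = {6, 7, 8, 9, 11, 13, 17, 18, 19, 22, 23, 27}, so |A + B| = 12.
Verify: 12 ≥ 7? Yes ✓.

CD lower bound = 7, actual |A + B| = 12.


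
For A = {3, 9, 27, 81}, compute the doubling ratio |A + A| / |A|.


|A| = 4.
Compute A + A by enumerating all 16 pairs.
A + A = {6, 12, 18, 30, 36, 54, 84, 90, 108, 162}, so |A + A| = 10.
K = |A + A| / |A| = 10/4 = 5/2 ≈ 2.5000.
Reference: AP of size 4 gives K = 7/4 ≈ 1.7500; a fully generic set of size 4 gives K ≈ 2.5000.

|A| = 4, |A + A| = 10, K = 10/4 = 5/2.


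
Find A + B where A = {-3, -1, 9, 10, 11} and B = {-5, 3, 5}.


A + B = {a + b : a ∈ A, b ∈ B}.
Enumerate all |A|·|B| = 5·3 = 15 pairs (a, b) and collect distinct sums.
a = -3: -3+-5=-8, -3+3=0, -3+5=2
a = -1: -1+-5=-6, -1+3=2, -1+5=4
a = 9: 9+-5=4, 9+3=12, 9+5=14
a = 10: 10+-5=5, 10+3=13, 10+5=15
a = 11: 11+-5=6, 11+3=14, 11+5=16
Collecting distinct sums: A + B = {-8, -6, 0, 2, 4, 5, 6, 12, 13, 14, 15, 16}
|A + B| = 12

A + B = {-8, -6, 0, 2, 4, 5, 6, 12, 13, 14, 15, 16}


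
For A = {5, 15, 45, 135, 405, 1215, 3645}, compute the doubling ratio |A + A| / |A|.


|A| = 7.
Compute A + A by enumerating all 49 pairs.
A + A = {10, 20, 30, 50, 60, 90, 140, 150, 180, 270, 410, 420, 450, 540, 810, 1220, 1230, 1260, 1350, 1620, 2430, 3650, 3660, 3690, 3780, 4050, 4860, 7290}, so |A + A| = 28.
K = |A + A| / |A| = 28/7 = 4/1 ≈ 4.0000.
Reference: AP of size 7 gives K = 13/7 ≈ 1.8571; a fully generic set of size 7 gives K ≈ 4.0000.

|A| = 7, |A + A| = 28, K = 28/7 = 4/1.


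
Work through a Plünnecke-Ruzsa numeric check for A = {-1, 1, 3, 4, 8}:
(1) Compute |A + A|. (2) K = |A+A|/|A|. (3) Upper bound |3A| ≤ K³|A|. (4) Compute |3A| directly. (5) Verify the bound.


|A| = 5.
Step 1: Compute A + A by enumerating all 25 pairs.
A + A = {-2, 0, 2, 3, 4, 5, 6, 7, 8, 9, 11, 12, 16}, so |A + A| = 13.
Step 2: Doubling constant K = |A + A|/|A| = 13/5 = 13/5 ≈ 2.6000.
Step 3: Plünnecke-Ruzsa gives |3A| ≤ K³·|A| = (2.6000)³ · 5 ≈ 87.8800.
Step 4: Compute 3A = A + A + A directly by enumerating all triples (a,b,c) ∈ A³; |3A| = 22.
Step 5: Check 22 ≤ 87.8800? Yes ✓.

K = 13/5, Plünnecke-Ruzsa bound K³|A| ≈ 87.8800, |3A| = 22, inequality holds.


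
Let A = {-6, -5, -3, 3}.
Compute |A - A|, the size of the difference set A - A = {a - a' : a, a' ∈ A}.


A - A = {a - a' : a, a' ∈ A}; |A| = 4.
Bounds: 2|A|-1 ≤ |A - A| ≤ |A|² - |A| + 1, i.e. 7 ≤ |A - A| ≤ 13.
Note: 0 ∈ A - A always (from a - a). The set is symmetric: if d ∈ A - A then -d ∈ A - A.
Enumerate nonzero differences d = a - a' with a > a' (then include -d):
Positive differences: {1, 2, 3, 6, 8, 9}
Full difference set: {0} ∪ (positive diffs) ∪ (negative diffs).
|A - A| = 1 + 2·6 = 13 (matches direct enumeration: 13).

|A - A| = 13
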